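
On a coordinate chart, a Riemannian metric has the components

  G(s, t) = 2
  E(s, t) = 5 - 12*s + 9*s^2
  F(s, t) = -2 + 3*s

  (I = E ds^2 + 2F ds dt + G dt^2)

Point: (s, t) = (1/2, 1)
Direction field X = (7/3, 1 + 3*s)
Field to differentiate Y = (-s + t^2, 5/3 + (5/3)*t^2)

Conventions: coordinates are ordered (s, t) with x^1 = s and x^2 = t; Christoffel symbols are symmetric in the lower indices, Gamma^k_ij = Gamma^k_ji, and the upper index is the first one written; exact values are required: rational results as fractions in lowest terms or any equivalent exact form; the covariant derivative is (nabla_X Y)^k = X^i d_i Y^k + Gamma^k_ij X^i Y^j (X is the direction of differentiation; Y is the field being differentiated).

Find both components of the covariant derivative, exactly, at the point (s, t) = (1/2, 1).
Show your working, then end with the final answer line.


E = 5/4, F = -1/2, G = 2 at the point
E_s = -3, E_t = 0, F_s = 3, F_t = 0, G_s = 0, G_t = 0
EG - F^2 = 9/4;  g^inv = (4/9) * [[2, 1/2], [1/2, 5/4]]
first-kind symbols [ij,l] = (1/2)(d_i g_jl + d_j g_il - d_l g_ij): [ss,s] = E_s/2 = -3/2, [ss,t] = F_s - E_t/2 = 3, [st,s] = E_t/2 = 0, [st,t] = G_s/2 = 0, [tt,s] = F_t - G_s/2 = 0, [tt,t] = G_t/2 = 0
Gamma^s_ij = (G*[ij,s] - F*[ij,t])/(EG - F^2), Gamma^t_ij = (E*[ij,t] - F*[ij,s])/(EG - F^2)
Gamma_sss = -2/3, Gamma_sst = 0, Gamma_stt = 0, Gamma_tss = 4/3, Gamma_tst = 0, Gamma_ttt = 0
X = (7/3, 5/2), Y = (1/2, 10/3) at the point

Answer: (nabla_X Y)^s = 17/9, (nabla_X Y)^t = 89/9


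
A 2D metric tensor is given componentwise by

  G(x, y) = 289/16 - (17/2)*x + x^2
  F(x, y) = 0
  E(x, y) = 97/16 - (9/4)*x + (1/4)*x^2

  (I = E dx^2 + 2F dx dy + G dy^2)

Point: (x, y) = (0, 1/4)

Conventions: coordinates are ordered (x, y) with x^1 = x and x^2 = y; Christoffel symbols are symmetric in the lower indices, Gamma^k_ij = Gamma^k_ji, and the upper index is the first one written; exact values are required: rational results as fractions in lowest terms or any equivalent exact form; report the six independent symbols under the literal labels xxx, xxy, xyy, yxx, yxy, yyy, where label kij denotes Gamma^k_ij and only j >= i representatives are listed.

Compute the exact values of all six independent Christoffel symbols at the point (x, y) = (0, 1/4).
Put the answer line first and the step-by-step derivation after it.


Answer: Gamma_xxx = -18/97, Gamma_xxy = 0, Gamma_xyy = 68/97, Gamma_yxx = 0, Gamma_yxy = -4/17, Gamma_yyy = 0

E = 97/16, F = 0, G = 289/16 at the point
E_x = -9/4, E_y = 0, F_x = 0, F_y = 0, G_x = -17/2, G_y = 0
EG - F^2 = 28033/256;  g^inv = (256/28033) * [[289/16, 0], [0, 97/16]]
first-kind symbols [ij,l] = (1/2)(d_i g_jl + d_j g_il - d_l g_ij): [xx,x] = E_x/2 = -9/8, [xx,y] = F_x - E_y/2 = 0, [xy,x] = E_y/2 = 0, [xy,y] = G_x/2 = -17/4, [yy,x] = F_y - G_x/2 = 17/4, [yy,y] = G_y/2 = 0
Gamma^x_ij = (G*[ij,x] - F*[ij,y])/(EG - F^2), Gamma^y_ij = (E*[ij,y] - F*[ij,x])/(EG - F^2)


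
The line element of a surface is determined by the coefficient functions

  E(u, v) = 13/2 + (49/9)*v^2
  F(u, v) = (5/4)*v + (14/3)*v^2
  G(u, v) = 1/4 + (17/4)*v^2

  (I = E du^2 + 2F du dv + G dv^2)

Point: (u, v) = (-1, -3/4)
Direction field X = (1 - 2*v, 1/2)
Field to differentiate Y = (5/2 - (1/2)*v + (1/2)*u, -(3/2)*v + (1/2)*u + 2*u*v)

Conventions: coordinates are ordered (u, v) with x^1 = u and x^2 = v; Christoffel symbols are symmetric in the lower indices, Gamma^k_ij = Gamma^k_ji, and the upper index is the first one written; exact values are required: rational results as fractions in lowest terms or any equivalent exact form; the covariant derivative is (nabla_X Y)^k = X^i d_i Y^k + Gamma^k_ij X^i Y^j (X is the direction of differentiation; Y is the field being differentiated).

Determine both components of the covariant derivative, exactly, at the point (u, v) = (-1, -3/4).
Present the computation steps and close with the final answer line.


E = 153/16, F = 27/16, G = 169/64 at the point
E_u = 0, E_v = -49/6, F_u = 0, F_v = -23/4, G_u = 0, G_v = -51/8
EG - F^2 = 22941/1024;  g^inv = (1024/22941) * [[169/64, -27/16], [-27/16, 153/16]]
first-kind symbols [ij,l] = (1/2)(d_i g_jl + d_j g_il - d_l g_ij): [uu,u] = E_u/2 = 0, [uu,v] = F_u - E_v/2 = 49/12, [uv,u] = E_v/2 = -49/12, [uv,v] = G_u/2 = 0, [vv,u] = F_v - G_u/2 = -23/4, [vv,v] = G_v/2 = -51/16
Gamma^u_ij = (G*[ij,u] - F*[ij,v])/(EG - F^2), Gamma^v_ij = (E*[ij,v] - F*[ij,u])/(EG - F^2)
Gamma_uuu = -784/2549, Gamma_uuv = -33124/68823, Gamma_uvv = -10040/22941, Gamma_vuu = 13328/7647, Gamma_vuv = 784/2549, Gamma_vvv = -2364/2549
X = (5/2, 1/2), Y = (19/8, 17/8) at the point

Answer: (nabla_X Y)^u = -608341/137646, (nabla_X Y)^v = 54388/7647


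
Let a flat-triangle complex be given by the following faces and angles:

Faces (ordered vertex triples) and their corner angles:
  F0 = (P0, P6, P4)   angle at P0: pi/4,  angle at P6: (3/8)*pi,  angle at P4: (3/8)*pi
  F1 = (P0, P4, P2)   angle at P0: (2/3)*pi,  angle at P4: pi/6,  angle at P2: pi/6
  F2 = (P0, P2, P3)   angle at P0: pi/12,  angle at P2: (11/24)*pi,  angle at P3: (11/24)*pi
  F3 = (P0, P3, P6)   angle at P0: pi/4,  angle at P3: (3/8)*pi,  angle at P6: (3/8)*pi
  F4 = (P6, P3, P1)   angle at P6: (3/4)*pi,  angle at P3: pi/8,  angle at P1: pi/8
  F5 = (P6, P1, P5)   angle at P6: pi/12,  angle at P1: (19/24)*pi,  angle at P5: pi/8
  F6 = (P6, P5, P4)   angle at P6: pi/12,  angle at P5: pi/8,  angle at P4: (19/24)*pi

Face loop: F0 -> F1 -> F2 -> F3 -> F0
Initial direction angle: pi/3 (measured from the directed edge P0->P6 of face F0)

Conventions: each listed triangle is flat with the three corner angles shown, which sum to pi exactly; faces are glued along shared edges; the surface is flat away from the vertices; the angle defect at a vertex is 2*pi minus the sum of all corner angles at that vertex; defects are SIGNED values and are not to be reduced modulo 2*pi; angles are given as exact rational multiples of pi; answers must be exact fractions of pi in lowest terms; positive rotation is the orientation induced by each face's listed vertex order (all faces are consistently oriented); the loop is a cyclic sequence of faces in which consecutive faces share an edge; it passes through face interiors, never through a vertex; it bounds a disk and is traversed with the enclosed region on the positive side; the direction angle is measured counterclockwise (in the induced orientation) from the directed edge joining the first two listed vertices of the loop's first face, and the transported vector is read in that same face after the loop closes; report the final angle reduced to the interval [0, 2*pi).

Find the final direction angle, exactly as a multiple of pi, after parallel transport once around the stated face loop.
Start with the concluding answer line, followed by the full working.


Answer: final direction angle = (13/12)*pi

enclosed vertex P0: corner angles sum to (5/4)*pi, defect = 2*pi - (5/4)*pi = (3/4)*pi
summing the enclosed defects onto the initial angle, mod 2*pi in the induced orientation:
final angle = pi/3 + (3/4)*pi = (13/12)*pi (mod 2*pi)


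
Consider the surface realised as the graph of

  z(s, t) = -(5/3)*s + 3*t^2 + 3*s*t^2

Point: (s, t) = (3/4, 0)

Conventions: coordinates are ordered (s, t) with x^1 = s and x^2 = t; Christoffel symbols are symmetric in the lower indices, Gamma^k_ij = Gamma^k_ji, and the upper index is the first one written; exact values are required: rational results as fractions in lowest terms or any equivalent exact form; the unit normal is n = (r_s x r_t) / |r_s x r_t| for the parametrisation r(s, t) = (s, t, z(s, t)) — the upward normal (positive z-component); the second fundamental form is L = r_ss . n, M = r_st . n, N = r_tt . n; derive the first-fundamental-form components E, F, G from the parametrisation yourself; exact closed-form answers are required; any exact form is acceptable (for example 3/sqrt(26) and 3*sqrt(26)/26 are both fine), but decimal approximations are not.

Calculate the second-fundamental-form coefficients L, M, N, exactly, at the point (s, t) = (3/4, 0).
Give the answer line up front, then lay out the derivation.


Answer: L = 0, M = 0, N = 63*sqrt(34)/68

z_s = -5/3, z_t = 0, z_ss = 0, z_st = 0, z_tt = 21/2
E = 34/9, F = 0, G = 1; answer radicand W^2 = 34/9
unnormalised second-form numerators: l = 0, m = 0, n = 21/2; L = l/sqrt(34/9), and similarly M = m/sqrt(W^2), N = n/sqrt(W^2)


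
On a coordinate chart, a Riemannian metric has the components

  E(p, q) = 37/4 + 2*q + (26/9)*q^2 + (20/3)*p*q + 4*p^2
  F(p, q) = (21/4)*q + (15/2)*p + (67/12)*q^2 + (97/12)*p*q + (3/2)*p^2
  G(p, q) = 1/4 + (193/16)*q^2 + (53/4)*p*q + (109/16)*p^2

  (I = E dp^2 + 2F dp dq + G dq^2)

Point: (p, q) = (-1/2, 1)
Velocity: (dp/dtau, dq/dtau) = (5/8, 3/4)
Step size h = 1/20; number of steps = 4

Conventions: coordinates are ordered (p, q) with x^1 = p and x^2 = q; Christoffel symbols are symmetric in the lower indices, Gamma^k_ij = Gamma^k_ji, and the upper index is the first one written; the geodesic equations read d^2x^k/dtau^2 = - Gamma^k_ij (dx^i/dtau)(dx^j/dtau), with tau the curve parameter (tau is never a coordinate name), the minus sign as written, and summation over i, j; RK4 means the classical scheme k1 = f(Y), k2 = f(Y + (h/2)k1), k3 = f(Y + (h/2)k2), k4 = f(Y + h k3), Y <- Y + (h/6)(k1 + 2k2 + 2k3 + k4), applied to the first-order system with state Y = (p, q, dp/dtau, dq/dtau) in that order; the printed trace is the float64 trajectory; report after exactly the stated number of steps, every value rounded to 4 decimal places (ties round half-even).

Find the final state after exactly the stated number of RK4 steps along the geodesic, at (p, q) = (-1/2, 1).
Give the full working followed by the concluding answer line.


f(Y) = (dp/dtau, dq/dtau, -Gamma^p_ij Y'^i Y'^j, -Gamma^q_ij Y'^i Y'^j) with the Gammas evaluated at the stage position; h = 0.050000; intermediate values shown to 6 dp
step 0: p = -0.5000, q = 1.0000, dp/dtau = 0.6250, dq/dtau = 0.7500
step 1:
  k1: at (p, q) = (-0.500000, 1.000000), (dp/dtau, dq/dtau) = (0.625000, 0.750000); Gamma_ppp = -0.405829, Gamma_ppq = 0.071797, Gamma_pqq = 0.499817, Gamma_qpp = 1.792500, Gamma_qpq = 0.402326, Gamma_qqq = 0.952868; k1 = (0.625000, 0.750000, -0.189930, -1.613365)
  k2: at (p, q) = (-0.484375, 1.018750), (dp/dtau, dq/dtau) = (0.620252, 0.709666); Gamma_ppp = -0.444749, Gamma_ppq = 0.062075, Gamma_pqq = 0.476047, Gamma_qpp = 1.746813, Gamma_qpq = 0.409876, Gamma_qqq = 0.924209; k2 = (0.620252, 0.709666, -0.123297, -1.498307)
  k3: at (p, q) = (-0.484494, 1.017742), (dp/dtau, dq/dtau) = (0.621918, 0.712542); Gamma_ppp = -0.443899, Gamma_ppq = 0.062308, Gamma_pqq = 0.476579, Gamma_qpp = 1.749177, Gamma_qpq = 0.409920, Gamma_qqq = 0.925434; k3 = (0.621918, 0.712542, -0.125498, -1.509714)
  k4: at (p, q) = (-0.468904, 1.035627), (dp/dtau, dq/dtau) = (0.618725, 0.674514); Gamma_ppp = -0.480770, Gamma_ppq = 0.052221, Gamma_pqq = 0.453885, Gamma_qpp = 1.710048, Gamma_qpq = 0.417095, Gamma_qqq = 0.900290; k4 = (0.618725, 0.674514, -0.066043, -1.412387)
  Y <- Y + (h/6)(k1 + 2k2 + 2k3 + k4): p = -0.4689, q = 1.0356, dp/dtau = 0.6187, dq/dtau = 0.6747
step 2:
  k1: at (p, q) = (-0.468933, 1.035574), (dp/dtau, dq/dtau) = (0.618720, 0.674652); Gamma_ppp = -0.480692, Gamma_ppq = 0.052244, Gamma_pqq = 0.453934, Gamma_qpp = 1.710159, Gamma_qpq = 0.417085, Gamma_qqq = 0.900356; k1 = (0.618720, 0.674652, -0.066209, -1.412676)
  k2: at (p, q) = (-0.453465, 1.052441), (dp/dtau, dq/dtau) = (0.617065, 0.639335); Gamma_ppp = -0.515607, Gamma_ppq = 0.041889, Gamma_pqq = 0.432287, Gamma_qpp = 1.677217, Gamma_qpq = 0.424005, Gamma_qqq = 0.878606; k2 = (0.617065, 0.639335, -0.013421, -1.332311)
  k3: at (p, q) = (-0.453506, 1.051558), (dp/dtau, dq/dtau) = (0.618385, 0.641344); Gamma_ppp = -0.515057, Gamma_ppq = 0.042074, Gamma_pqq = 0.432649, Gamma_qpp = 1.679023, Gamma_qpq = 0.424108, Gamma_qqq = 0.879530; k3 = (0.618385, 0.641344, -0.014373, -1.340228)
  k4: at (p, q) = (-0.438014, 1.067642), (dp/dtau, dq/dtau) = (0.618002, 0.607640); Gamma_ppp = -0.548744, Gamma_ppq = 0.031365, Gamma_pqq = 0.411630, Gamma_qpp = 1.650968, Gamma_qpq = 0.430974, Gamma_qqq = 0.860502; k4 = (0.618002, 0.607640, 0.034038, -1.271950)
  Y <- Y + (h/6)(k1 + 2k2 + 2k3 + k4): p = -0.4380, q = 1.0676, dp/dtau = 0.6180, dq/dtau = 0.6077
step 3:
  k1: at (p, q) = (-0.438036, 1.067605), (dp/dtau, dq/dtau) = (0.617989, 0.607738); Gamma_ppp = -0.548689, Gamma_ppq = 0.031384, Gamma_pqq = 0.411665, Gamma_qpp = 1.651033, Gamma_qpq = 0.430967, Gamma_qqq = 0.860541; k1 = (0.617989, 0.607738, 0.033930, -1.272104)
  k2: at (p, q) = (-0.422586, 1.082798), (dp/dtau, dq/dtau) = (0.618837, 0.575935); Gamma_ppp = -0.581200, Gamma_ppq = 0.020381, Gamma_pqq = 0.391255, Gamma_qpp = 1.627621, Gamma_qpq = 0.437852, Gamma_qqq = 0.844153; k2 = (0.618837, 0.575935, 0.078268, -1.215429)
  k3: at (p, q) = (-0.422565, 1.082003), (dp/dtau, dq/dtau) = (0.619946, 0.577352); Gamma_ppp = -0.580860, Gamma_ppq = 0.020523, Gamma_pqq = 0.391497, Gamma_qpp = 1.629085, Gamma_qpq = 0.437995, Gamma_qqq = 0.844888; k3 = (0.619946, 0.577352, 0.078052, -1.221282)
  k4: at (p, q) = (-0.407039, 1.096472), (dp/dtau, dq/dtau) = (0.621892, 0.546673); Gamma_ppp = -0.612714, Gamma_ppq = 0.009134, Gamma_pqq = 0.371386, Gamma_qpp = 1.609517, Gamma_qpq = 0.445041, Gamma_qqq = 0.830720; k4 = (0.621892, 0.546673, 0.119767, -1.173344)
  Y <- Y + (h/6)(k1 + 2k2 + 2k3 + k4): p = -0.4071, q = 1.0964, dp/dtau = 0.6219, dq/dtau = 0.5467
step 4:
  k1: at (p, q) = (-0.407057, 1.096446), (dp/dtau, dq/dtau) = (0.621875, 0.546747); Gamma_ppp = -0.612672, Gamma_ppq = 0.009149, Gamma_pqq = 0.371413, Gamma_qpp = 1.609554, Gamma_qpq = 0.445034, Gamma_qqq = 0.830744; k1 = (0.621875, 0.546747, 0.119689, -1.173427)
  k2: at (p, q) = (-0.391510, 1.110115), (dp/dtau, dq/dtau) = (0.624867, 0.517411); Gamma_ppp = -0.643902, Gamma_ppq = -0.002590, Gamma_pqq = 0.351585, Gamma_qpp = 1.593661, Gamma_qpq = 0.452289, Gamma_qqq = 0.818739; k2 = (0.624867, 0.517411, 0.158968, -1.133910)
  k3: at (p, q) = (-0.391436, 1.109382), (dp/dtau, dq/dtau) = (0.625849, 0.518399); Gamma_ppp = -0.643721, Gamma_ppq = -0.002490, Gamma_pqq = 0.351735, Gamma_qpp = 1.594914, Gamma_qpq = 0.452464, Gamma_qqq = 0.819354; k3 = (0.625849, 0.518399, 0.159229, -1.138494)
  k4: at (p, q) = (-0.375765, 1.122366), (dp/dtau, dq/dtau) = (0.629837, 0.489822); Gamma_ppp = -0.674727, Gamma_ppq = -0.014679, Gamma_pqq = 0.331942, Gamma_qpp = 1.582203, Gamma_qpq = 0.460044, Gamma_qqq = 0.809253; k4 = (0.629837, 0.489822, 0.197076, -1.105666)
  Y <- Y + (h/6)(k1 + 2k2 + 2k3 + k4): p = -0.3758, q = 1.1223, dp/dtau = 0.6298, dq/dtau = 0.4899

Answer: p = -0.3758, q = 1.1223, dp/dtau = 0.6298, dq/dtau = 0.4899


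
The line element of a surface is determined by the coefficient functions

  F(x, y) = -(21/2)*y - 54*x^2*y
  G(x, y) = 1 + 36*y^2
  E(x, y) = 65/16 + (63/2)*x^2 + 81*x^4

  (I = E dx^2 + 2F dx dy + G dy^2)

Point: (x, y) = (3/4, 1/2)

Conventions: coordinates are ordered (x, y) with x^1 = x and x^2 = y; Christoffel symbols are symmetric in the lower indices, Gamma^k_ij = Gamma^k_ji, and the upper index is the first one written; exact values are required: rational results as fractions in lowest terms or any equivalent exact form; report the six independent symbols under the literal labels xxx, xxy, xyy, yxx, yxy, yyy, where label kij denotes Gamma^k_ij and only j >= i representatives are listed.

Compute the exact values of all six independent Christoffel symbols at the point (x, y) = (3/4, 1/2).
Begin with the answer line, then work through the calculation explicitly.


Answer: Gamma_xxx = 23544/14441, Gamma_xxy = 0, Gamma_xyy = -10464/14441, Gamma_yxx = -10368/14441, Gamma_yxy = 0, Gamma_yyy = 4608/14441

E = 12137/256, F = -327/16, G = 10 at the point
E_x = 2943/16, E_y = 0, F_x = -81/2, F_y = -327/8, G_x = 0, G_y = 36
EG - F^2 = 14441/256;  g^inv = (256/14441) * [[10, 327/16], [327/16, 12137/256]]
first-kind symbols [ij,l] = (1/2)(d_i g_jl + d_j g_il - d_l g_ij): [xx,x] = E_x/2 = 2943/32, [xx,y] = F_x - E_y/2 = -81/2, [xy,x] = E_y/2 = 0, [xy,y] = G_x/2 = 0, [yy,x] = F_y - G_x/2 = -327/8, [yy,y] = G_y/2 = 18
Gamma^x_ij = (G*[ij,x] - F*[ij,y])/(EG - F^2), Gamma^y_ij = (E*[ij,y] - F*[ij,x])/(EG - F^2)


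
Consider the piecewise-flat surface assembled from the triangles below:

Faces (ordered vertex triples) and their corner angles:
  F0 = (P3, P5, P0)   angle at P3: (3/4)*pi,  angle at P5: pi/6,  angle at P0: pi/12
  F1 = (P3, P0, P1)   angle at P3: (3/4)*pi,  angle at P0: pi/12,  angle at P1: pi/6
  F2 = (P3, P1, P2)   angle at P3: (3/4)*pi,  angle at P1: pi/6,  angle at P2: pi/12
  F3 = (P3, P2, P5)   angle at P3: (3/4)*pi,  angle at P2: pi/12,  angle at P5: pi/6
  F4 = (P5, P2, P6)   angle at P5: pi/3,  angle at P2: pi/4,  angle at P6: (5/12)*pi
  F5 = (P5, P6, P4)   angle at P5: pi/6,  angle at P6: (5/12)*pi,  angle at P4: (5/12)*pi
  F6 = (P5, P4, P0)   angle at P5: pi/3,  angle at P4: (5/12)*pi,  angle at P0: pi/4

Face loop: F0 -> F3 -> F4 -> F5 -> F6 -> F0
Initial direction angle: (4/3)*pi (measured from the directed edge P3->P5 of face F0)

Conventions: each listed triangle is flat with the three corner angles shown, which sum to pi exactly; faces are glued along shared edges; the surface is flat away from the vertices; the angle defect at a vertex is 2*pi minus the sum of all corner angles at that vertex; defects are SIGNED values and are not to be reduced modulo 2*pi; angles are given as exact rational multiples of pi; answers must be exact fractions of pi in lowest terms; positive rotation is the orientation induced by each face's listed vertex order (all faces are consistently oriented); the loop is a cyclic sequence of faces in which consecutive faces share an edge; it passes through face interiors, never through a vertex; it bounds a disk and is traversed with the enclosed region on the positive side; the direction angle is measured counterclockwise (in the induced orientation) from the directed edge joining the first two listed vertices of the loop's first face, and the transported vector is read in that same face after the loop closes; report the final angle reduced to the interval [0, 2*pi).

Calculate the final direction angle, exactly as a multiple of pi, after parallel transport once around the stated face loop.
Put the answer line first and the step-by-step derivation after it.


Answer: final direction angle = pi/6

enclosed vertex P5: corner angles sum to (7/6)*pi, defect = 2*pi - (7/6)*pi = (5/6)*pi
the final direction is the initial angle plus the enclosed defects, taken mod 2*pi in the induced orientation
final angle = (4/3)*pi + (5/6)*pi = pi/6 (mod 2*pi)


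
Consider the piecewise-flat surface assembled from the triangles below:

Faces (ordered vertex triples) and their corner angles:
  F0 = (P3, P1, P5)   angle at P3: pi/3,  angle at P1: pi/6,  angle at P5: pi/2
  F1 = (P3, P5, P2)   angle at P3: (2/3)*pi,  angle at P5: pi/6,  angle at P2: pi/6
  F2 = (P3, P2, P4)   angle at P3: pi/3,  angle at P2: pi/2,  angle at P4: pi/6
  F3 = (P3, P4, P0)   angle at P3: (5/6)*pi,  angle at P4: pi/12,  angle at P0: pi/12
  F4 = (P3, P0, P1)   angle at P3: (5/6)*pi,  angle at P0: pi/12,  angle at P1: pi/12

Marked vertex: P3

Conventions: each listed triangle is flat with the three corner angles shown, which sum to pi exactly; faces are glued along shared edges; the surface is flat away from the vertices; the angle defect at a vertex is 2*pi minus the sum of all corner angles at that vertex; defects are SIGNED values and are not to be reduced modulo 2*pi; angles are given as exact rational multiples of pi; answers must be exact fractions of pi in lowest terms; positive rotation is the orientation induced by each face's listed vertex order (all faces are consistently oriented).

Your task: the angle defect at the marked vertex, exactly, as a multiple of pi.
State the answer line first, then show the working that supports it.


Answer: defect(P3) = -pi

Sum of corner angles at P3: 3*pi
defect = 2*pi - 3*pi


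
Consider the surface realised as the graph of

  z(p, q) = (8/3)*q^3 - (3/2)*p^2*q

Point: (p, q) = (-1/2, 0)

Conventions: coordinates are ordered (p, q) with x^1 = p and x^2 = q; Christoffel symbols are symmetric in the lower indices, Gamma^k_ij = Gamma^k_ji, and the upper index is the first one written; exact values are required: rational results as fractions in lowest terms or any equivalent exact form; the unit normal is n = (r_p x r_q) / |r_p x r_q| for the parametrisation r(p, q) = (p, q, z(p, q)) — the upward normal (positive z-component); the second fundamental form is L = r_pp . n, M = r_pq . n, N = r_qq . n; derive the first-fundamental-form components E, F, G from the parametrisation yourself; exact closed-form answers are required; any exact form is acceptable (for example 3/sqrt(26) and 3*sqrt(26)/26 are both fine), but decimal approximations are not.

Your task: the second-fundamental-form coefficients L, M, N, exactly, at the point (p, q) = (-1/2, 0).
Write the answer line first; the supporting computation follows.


Answer: L = 0, M = 12*sqrt(73)/73, N = 0

z_p = 0, z_q = -3/8, z_pp = 0, z_pq = 3/2, z_qq = 0
E = 1, F = 0, G = 73/64; answer radicand W^2 = 73/64
unnormalised second-form numerators: l = 0, m = 3/2, n = 0; L = l/sqrt(73/64), and similarly M = m/sqrt(W^2), N = n/sqrt(W^2)


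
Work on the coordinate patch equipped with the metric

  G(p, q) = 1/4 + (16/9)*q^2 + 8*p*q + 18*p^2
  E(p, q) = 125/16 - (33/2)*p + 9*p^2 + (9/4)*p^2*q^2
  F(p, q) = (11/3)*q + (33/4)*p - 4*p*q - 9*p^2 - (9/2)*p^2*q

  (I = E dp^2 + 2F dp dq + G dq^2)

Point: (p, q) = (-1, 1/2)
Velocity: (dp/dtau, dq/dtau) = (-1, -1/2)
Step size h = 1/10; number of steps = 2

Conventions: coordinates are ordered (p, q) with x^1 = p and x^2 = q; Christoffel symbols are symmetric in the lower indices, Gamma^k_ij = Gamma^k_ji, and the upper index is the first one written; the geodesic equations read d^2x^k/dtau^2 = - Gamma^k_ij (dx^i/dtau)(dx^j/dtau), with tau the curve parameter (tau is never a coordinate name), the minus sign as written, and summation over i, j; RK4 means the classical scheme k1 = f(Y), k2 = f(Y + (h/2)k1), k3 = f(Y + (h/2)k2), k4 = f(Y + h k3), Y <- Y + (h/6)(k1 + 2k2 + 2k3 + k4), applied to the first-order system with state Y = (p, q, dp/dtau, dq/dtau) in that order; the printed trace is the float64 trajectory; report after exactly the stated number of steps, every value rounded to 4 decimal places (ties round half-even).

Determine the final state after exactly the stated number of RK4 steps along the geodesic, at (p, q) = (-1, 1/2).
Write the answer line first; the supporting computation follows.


Answer: p = -1.1981, q = 0.3910, dp/dtau = -0.9753, dq/dtau = -0.5685

f(Y) = (dp/dtau, dq/dtau, -Gamma^p_ij Y'^i Y'^j, -Gamma^q_ij Y'^i Y'^j) with the Gammas evaluated at the stage position; h = 0.100000; intermediate values shown to 6 dp
step 0: p = -1.0000, q = 0.5000, dp/dtau = -1.0000, dq/dtau = -0.5000
step 1:
  k1: at (p, q) = (-1.000000, 0.500000), (dp/dtau, dq/dtau) = (-1.000000, -0.500000); Gamma_ppp = 0.677870, Gamma_ppq = -0.927894, Gamma_pqq = 0.923009, Gamma_qpp = 2.602682, Gamma_qpq = -2.078133, Gamma_qqq = 0.772358; k1 = (-1.000000, -0.500000, 0.019272, -0.717638)
  k2: at (p, q) = (-1.050000, 0.475000), (dp/dtau, dq/dtau) = (-0.999036, -0.535882); Gamma_ppp = 0.652286, Gamma_ppq = -0.935265, Gamma_pqq = 0.927709, Gamma_qpp = 2.410198, Gamma_qpq = -2.004782, Gamma_qqq = 0.763694; k2 = (-0.999036, -0.535882, 0.083977, -0.478282)
  k3: at (p, q) = (-1.049952, 0.473206), (dp/dtau, dq/dtau) = (-0.995801, -0.523914); Gamma_ppp = 0.651572, Gamma_ppq = -0.935618, Gamma_pqq = 0.928119, Gamma_qpp = 2.407703, Gamma_qpq = -2.004483, Gamma_qqq = 0.763671; k3 = (-0.995801, -0.523914, 0.075383, -0.505608)
  k4: at (p, q) = (-1.099580, 0.447609), (dp/dtau, dq/dtau) = (-0.992462, -0.550561); Gamma_ppp = 0.623320, Gamma_ppq = -0.938201, Gamma_pqq = 0.929056, Gamma_qpp = 2.233551, Gamma_qpq = -1.932505, Gamma_qqq = 0.751071; k4 = (-0.992462, -0.550561, 0.129716, -0.315784)
  Y <- Y + (h/6)(k1 + 2k2 + 2k3 + k4): p = -1.0997, q = 0.4472, dp/dtau = -0.9922, dq/dtau = -0.5500
step 2:
  k1: at (p, q) = (-1.099702, 0.447164), (dp/dtau, dq/dtau) = (-0.992205, -0.550020); Gamma_ppp = 0.623073, Gamma_ppq = -0.938254, Gamma_pqq = 0.929124, Gamma_qpp = 2.232599, Gamma_qpq = -1.932228, Gamma_qqq = 0.751010; k1 = (-0.992205, -0.550020, 0.129594, -0.316166)
  k2: at (p, q) = (-1.149313, 0.419663), (dp/dtau, dq/dtau) = (-0.985725, -0.565828); Gamma_ppp = 0.592209, Gamma_ppq = -0.936843, Gamma_pqq = 0.926785, Gamma_qpp = 2.071752, Gamma_qpq = -1.861104, Gamma_qqq = 0.734926; k2 = (-0.985725, -0.565828, 0.172907, -0.172255)
  k3: at (p, q) = (-1.148989, 0.418873), (dp/dtau, dq/dtau) = (-0.983559, -0.558633); Gamma_ppp = 0.591930, Gamma_ppq = -0.936942, Gamma_pqq = 0.926953, Gamma_qpp = 2.071421, Gamma_qpq = -1.861254, Gamma_qqq = 0.734931; k3 = (-0.983559, -0.558633, 0.167701, -0.187895)
  k4: at (p, q) = (-1.198058, 0.391301), (dp/dtau, dq/dtau) = (-0.975435, -0.568809); Gamma_ppp = 0.560088, Gamma_ppq = -0.931902, Gamma_pqq = 0.921372, Gamma_qpp = 1.925789, Gamma_qpq = -1.792282, Gamma_qqq = 0.716189; k4 = (-0.975435, -0.568809, 0.203093, -0.075208)
  Y <- Y + (h/6)(k1 + 2k2 + 2k3 + k4): p = -1.1981, q = 0.3910, dp/dtau = -0.9753, dq/dtau = -0.5685


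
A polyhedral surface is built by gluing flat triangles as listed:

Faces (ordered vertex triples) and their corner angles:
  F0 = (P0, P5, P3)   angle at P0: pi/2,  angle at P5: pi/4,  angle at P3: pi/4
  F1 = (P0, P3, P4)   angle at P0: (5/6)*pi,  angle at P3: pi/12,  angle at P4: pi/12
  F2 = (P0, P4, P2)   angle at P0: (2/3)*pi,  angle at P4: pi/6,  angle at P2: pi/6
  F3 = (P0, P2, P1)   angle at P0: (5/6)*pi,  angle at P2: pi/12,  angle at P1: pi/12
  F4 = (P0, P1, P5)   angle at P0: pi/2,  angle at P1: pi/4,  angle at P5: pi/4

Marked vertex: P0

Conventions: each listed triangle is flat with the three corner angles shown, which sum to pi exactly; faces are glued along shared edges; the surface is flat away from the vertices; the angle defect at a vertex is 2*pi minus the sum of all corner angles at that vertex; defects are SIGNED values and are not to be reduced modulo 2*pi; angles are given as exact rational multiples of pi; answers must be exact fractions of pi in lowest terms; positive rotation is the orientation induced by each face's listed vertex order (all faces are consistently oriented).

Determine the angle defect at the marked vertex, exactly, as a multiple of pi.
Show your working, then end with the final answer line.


Sum of corner angles at P0: (10/3)*pi
defect = 2*pi - (10/3)*pi

Answer: defect(P0) = (-4/3)*pi


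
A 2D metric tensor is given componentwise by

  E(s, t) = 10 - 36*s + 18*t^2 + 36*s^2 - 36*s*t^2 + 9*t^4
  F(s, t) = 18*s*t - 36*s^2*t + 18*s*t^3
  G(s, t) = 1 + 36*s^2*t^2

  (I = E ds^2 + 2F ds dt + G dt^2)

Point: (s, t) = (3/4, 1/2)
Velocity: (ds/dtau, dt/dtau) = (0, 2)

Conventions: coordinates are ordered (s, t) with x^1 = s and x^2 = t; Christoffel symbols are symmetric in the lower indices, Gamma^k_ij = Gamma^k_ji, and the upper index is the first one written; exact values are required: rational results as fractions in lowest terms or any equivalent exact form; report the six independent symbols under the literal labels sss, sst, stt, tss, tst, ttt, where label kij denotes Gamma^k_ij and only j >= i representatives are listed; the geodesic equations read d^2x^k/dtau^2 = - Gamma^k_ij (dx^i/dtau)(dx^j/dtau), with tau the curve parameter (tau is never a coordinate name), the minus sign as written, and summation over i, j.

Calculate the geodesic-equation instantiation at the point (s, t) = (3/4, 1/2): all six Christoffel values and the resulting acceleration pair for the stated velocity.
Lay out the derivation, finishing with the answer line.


E = 25/16, F = -27/16, G = 97/16 at the point
E_s = 9, E_t = -9/2, F_s = -63/4, F_t = 27/8, G_s = 27/2, G_t = 81/4
EG - F^2 = 53/8;  g^inv = (8/53) * [[97/16, 27/16], [27/16, 25/16]]
first-kind symbols [ij,l] = (1/2)(d_i g_jl + d_j g_il - d_l g_ij): [ss,s] = E_s/2 = 9/2, [ss,t] = F_s - E_t/2 = -27/2, [st,s] = E_t/2 = -9/4, [st,t] = G_s/2 = 27/4, [tt,s] = F_t - G_s/2 = -27/8, [tt,t] = G_t/2 = 81/8
Gamma^s_ij = (G*[ij,s] - F*[ij,t])/(EG - F^2), Gamma^t_ij = (E*[ij,t] - F*[ij,s])/(EG - F^2)
Gamma_sss = 36/53, Gamma_sst = -18/53, Gamma_stt = -27/53, Gamma_tss = -108/53, Gamma_tst = 54/53, Gamma_ttt = 81/53
d^2s/dtau^2 = -(Gamma_sss*(0)^2 + 2*Gamma_sst*(0)*(2) + Gamma_stt*(2)^2) = 108/53
d^2t/dtau^2 = -(Gamma_tss*(0)^2 + 2*Gamma_tst*(0)*(2) + Gamma_ttt*(2)^2) = -324/53

Answer: Gamma_sss = 36/53, Gamma_sst = -18/53, Gamma_stt = -27/53, Gamma_tss = -108/53, Gamma_tst = 54/53, Gamma_ttt = 81/53; accelerations (d^2s/dtau^2, d^2t/dtau^2) = (108/53, -324/53)


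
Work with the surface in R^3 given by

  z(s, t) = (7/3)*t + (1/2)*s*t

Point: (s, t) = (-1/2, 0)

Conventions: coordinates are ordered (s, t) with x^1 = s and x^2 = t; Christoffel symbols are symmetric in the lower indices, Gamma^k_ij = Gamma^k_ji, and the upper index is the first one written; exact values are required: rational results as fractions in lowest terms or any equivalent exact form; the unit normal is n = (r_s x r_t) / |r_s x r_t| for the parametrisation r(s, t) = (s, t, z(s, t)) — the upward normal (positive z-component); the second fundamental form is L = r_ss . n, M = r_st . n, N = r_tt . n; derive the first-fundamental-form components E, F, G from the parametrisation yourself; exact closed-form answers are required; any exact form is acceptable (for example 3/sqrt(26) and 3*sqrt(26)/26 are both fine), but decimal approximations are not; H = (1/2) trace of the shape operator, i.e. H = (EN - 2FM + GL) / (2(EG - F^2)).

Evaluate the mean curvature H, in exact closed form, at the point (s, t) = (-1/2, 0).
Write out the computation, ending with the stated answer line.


z_s = 0, z_t = 25/12, z_ss = 0, z_st = 1/2, z_tt = 0
E = 1, F = 0, G = 769/144; answer radicand W^2 = 769/144
unnormalised second-form numerators: l = 0, m = 1/2, n = 0; L = l/sqrt(769/144), and similarly M = m/sqrt(W^2), N = n/sqrt(W^2)
H = (E*n - 2*F*m + G*l) / (2*(EG - F^2)*sqrt(W^2)); E*n - 2*F*m + G*l = 0, EG - F^2 = 769/144, so H = (0)/sqrt(769/144)

Answer: H = 0


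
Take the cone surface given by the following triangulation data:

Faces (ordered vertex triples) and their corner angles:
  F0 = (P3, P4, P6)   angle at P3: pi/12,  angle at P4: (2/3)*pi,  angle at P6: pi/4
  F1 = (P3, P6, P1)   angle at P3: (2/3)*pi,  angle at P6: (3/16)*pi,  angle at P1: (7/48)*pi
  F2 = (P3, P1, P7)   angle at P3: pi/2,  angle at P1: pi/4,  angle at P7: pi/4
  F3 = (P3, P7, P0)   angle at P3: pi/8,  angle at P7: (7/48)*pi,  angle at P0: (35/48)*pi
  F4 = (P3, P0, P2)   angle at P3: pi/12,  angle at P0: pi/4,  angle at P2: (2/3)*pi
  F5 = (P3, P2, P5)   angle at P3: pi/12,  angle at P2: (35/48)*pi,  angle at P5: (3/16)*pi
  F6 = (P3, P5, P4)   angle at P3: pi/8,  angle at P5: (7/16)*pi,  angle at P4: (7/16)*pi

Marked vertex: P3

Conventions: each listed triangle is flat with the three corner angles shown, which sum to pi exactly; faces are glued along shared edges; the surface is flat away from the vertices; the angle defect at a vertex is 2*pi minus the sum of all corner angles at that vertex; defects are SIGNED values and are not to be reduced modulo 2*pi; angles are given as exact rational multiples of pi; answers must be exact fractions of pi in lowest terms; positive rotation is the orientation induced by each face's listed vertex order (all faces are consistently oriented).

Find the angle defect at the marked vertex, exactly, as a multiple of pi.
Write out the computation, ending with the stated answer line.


Sum of corner angles at P3: (5/3)*pi
defect = 2*pi - (5/3)*pi

Answer: defect(P3) = pi/3


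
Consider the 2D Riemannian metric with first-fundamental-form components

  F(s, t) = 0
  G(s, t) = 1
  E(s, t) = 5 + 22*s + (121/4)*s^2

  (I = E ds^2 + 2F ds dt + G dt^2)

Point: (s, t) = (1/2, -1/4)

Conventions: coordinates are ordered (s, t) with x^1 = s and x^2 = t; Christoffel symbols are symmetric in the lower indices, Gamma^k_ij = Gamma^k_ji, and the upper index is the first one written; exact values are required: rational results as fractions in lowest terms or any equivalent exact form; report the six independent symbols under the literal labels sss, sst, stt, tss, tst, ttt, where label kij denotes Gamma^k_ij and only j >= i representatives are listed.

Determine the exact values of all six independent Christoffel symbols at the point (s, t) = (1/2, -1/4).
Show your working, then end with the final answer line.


E = 377/16, F = 0, G = 1 at the point
E_s = 209/4, E_t = 0, F_s = 0, F_t = 0, G_s = 0, G_t = 0
EG - F^2 = 377/16;  g^inv = (16/377) * [[1, 0], [0, 377/16]]
first-kind symbols [ij,l] = (1/2)(d_i g_jl + d_j g_il - d_l g_ij): [ss,s] = E_s/2 = 209/8, [ss,t] = F_s - E_t/2 = 0, [st,s] = E_t/2 = 0, [st,t] = G_s/2 = 0, [tt,s] = F_t - G_s/2 = 0, [tt,t] = G_t/2 = 0
Gamma^s_ij = (G*[ij,s] - F*[ij,t])/(EG - F^2), Gamma^t_ij = (E*[ij,t] - F*[ij,s])/(EG - F^2)

Answer: Gamma_sss = 418/377, Gamma_sst = 0, Gamma_stt = 0, Gamma_tss = 0, Gamma_tst = 0, Gamma_ttt = 0


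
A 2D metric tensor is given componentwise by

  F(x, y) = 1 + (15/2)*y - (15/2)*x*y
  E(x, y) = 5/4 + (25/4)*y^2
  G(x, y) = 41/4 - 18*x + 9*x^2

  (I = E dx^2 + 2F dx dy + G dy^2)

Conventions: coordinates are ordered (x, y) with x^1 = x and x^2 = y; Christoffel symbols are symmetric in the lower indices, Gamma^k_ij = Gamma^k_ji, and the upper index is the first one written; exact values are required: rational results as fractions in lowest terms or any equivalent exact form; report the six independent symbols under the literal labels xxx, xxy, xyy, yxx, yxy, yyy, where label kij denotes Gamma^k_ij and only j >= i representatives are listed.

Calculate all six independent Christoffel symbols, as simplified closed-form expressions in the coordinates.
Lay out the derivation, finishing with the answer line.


E = 5/4 + (25/4)*y^2; F = 1 + (15/2)*y - (15/2)*x*y; G = 41/4 - 18*x + 9*x^2
Gamma^k_ij = (1/2) g^{kl} (d_i g_jl + d_j g_il - d_l g_ij), with g^inv = (1/(EG-F^2)) [[G, -F], [-F, E]]
first partials: E_x = 0, E_y = (25/2)*y, F_x = -(15/2)*y, F_y = 15/2 - (15/2)*x, G_x = -18 + 18*x, G_y = 0
D = EG - F^2 = 189/16 - 15*y - (45/2)*x + (125/16)*y^2 + 15*x*y + (45/4)*x^2
expanded: Gamma^x_xx = (G E_x - 2F F_x + F E_y)/(2D), Gamma^x_xy = (G E_y - F G_x)/(2D), Gamma^x_yy = (2G F_y - G G_x - F G_y)/(2D), Gamma^y_xx = (2E F_x - E E_y - F E_x)/(2D), Gamma^y_xy = (E G_x - F E_y)/(2D), Gamma^y_yy = (E G_y - 2F F_y + F G_x)/(2D); substitute and cancel common factors

Answer: Gamma_xxx = (-1650*x*y^2 + 1650*y^2 + 220*y)/(180*x^2 + 240*x*y - 360*x + 125*y^2 - 240*y + 189), Gamma_xxy = (1980*x^2*y - 3960*x*y - 144*x + 2105*y + 144)/(180*x^2 + 240*x*y - 360*x + 125*y^2 - 240*y + 189), Gamma_xyy = (-2376*x^3 + 7128*x^2 - 7458*x + 2706)/(180*x^2 + 240*x*y - 360*x + 125*y^2 - 240*y + 189), Gamma_yxx = (-1375*y^3 - 275*y)/(180*x^2 + 240*x*y - 360*x + 125*y^2 - 240*y + 189), Gamma_yxy = (1650*x*y^2 + 180*x - 1650*y^2 - 100*y - 180)/(180*x^2 + 240*x*y - 360*x + 125*y^2 - 240*y + 189), Gamma_yyy = (-1980*x^2*y + 3960*x*y + 264*x - 1980*y - 264)/(180*x^2 + 240*x*y - 360*x + 125*y^2 - 240*y + 189)


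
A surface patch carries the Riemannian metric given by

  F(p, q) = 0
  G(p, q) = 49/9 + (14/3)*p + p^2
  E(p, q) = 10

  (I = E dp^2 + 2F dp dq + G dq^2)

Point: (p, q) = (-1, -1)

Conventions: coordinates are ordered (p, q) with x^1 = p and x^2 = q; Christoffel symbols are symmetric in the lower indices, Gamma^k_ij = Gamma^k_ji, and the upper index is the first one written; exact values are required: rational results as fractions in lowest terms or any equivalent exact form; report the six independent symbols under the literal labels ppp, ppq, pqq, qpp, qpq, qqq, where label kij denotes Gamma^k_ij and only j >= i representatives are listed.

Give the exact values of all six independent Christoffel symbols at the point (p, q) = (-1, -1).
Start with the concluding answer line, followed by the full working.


Answer: Gamma_ppp = 0, Gamma_ppq = 0, Gamma_pqq = -2/15, Gamma_qpp = 0, Gamma_qpq = 3/4, Gamma_qqq = 0

E = 10, F = 0, G = 16/9 at the point
E_p = 0, E_q = 0, F_p = 0, F_q = 0, G_p = 8/3, G_q = 0
EG - F^2 = 160/9;  g^inv = (9/160) * [[16/9, 0], [0, 10]]
first-kind symbols [ij,l] = (1/2)(d_i g_jl + d_j g_il - d_l g_ij): [pp,p] = E_p/2 = 0, [pp,q] = F_p - E_q/2 = 0, [pq,p] = E_q/2 = 0, [pq,q] = G_p/2 = 4/3, [qq,p] = F_q - G_p/2 = -4/3, [qq,q] = G_q/2 = 0
Gamma^p_ij = (G*[ij,p] - F*[ij,q])/(EG - F^2), Gamma^q_ij = (E*[ij,q] - F*[ij,p])/(EG - F^2)


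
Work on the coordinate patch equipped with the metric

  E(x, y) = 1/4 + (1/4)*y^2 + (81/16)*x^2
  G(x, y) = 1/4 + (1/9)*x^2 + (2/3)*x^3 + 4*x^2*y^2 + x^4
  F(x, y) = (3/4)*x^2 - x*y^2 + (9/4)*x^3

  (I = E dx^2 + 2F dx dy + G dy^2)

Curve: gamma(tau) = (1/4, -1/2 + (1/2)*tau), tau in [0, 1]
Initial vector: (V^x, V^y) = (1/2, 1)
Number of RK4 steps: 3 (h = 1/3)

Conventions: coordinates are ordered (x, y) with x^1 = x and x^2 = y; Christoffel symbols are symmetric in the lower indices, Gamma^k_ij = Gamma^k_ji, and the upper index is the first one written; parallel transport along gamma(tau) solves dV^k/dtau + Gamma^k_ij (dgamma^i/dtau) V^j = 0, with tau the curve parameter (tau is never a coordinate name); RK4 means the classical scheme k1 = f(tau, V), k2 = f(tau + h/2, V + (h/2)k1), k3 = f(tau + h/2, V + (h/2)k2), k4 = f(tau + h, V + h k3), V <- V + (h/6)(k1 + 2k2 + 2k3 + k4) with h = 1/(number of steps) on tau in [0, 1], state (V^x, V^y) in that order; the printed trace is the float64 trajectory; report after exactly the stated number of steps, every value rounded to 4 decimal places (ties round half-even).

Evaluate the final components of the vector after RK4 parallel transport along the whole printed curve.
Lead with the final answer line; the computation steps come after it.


Answer: V^x = 0.6047, V^y = 0.8905

gamma'(tau) = (0, 1/2); f(tau, V)^k = -Gamma^k_ij(gamma(tau)) gamma'^i(tau) V^j; h = 1/3; intermediate values shown to 6 dp
curve data and Christoffel symbols at the stage parameters:
  tau = 0.000000: gamma = (0.250000, -0.500000), gamma' = (0.000000, 0.500000); Gamma_xxx = 1.953457, Gamma_xxy = -0.233752, Gamma_xyy = -0.181937, Gamma_yxx = 1.898692, Gamma_yxy = 1.126813, Gamma_yyy = -0.363866
  tau = 0.166667: gamma = (0.250000, -0.416667), gamma' = (0.000000, 0.500000); Gamma_xxx = 1.944126, Gamma_xxy = -0.232036, Gamma_xyy = -0.122331, Gamma_yxx = 2.073066, Gamma_yxy = 0.966415, Gamma_yyy = -0.316017
  tau = 0.333333: gamma = (0.250000, -0.333333), gamma' = (0.000000, 0.500000); Gamma_xxx = 1.927116, Gamma_xxy = -0.214839, Gamma_xyy = -0.087027, Gamma_yxx = 2.222221, Gamma_yxy = 0.816916, Gamma_yyy = -0.262876
  tau = 0.500000: gamma = (0.250000, -0.250000), gamma' = (0.000000, 0.500000); Gamma_xxx = 1.907976, Gamma_xxy = -0.185466, Gamma_xyy = -0.078638, Gamma_yxx = 2.335975, Gamma_yxy = 0.684382, Gamma_yyy = -0.199650
  tau = 0.666667: gamma = (0.250000, -0.166667), gamma' = (0.000000, 0.500000); Gamma_xxx = 1.892668, Gamma_xxy = -0.148192, Gamma_xyy = -0.098948, Gamma_yxx = 2.403383, Gamma_yxy = 0.576657, Gamma_yyy = -0.123061
  tau = 0.833333: gamma = (0.250000, -0.083333), gamma' = (0.000000, 0.500000); Gamma_xxx = 1.886347, Gamma_xxy = -0.107652, Gamma_xyy = -0.148162, Gamma_yxx = 2.414986, Gamma_yxy = 0.502251, Gamma_yyy = -0.032735
  tau = 1.000000: gamma = (0.250000, 0.000000), gamma' = (0.000000, 0.500000); Gamma_xxx = 1.891894, Gamma_xxy = -0.067855, Gamma_xyy = -0.224387, Gamma_yxx = 2.365491, Gamma_yxy = 0.468519, Gamma_yyy = 0.067855
step 0: V^x = 0.5000, V^y = 1.0000
step 1: k1 = (0.149406, -0.099770), k2 = (0.121046, -0.098255), k3 = (0.120513, -0.095931), k4 = (0.100147, -0.093402); V <- V + (h/6)(k1 + 2k2 + 2k3 + k4): V^x = 0.5407, V^y = 0.9677
step 2: k1 = (0.100190, -0.093663), k2 = (0.089125, -0.095697), k3 = (0.088940, -0.095099), k4 = (0.088568, -0.106856); V <- V + (h/6)(k1 + 2k2 + 2k3 + k4): V^x = 0.5710, V^y = 0.9354
step 3: k1 = (0.088583, -0.107076), k2 = (0.099498, -0.132077), k3 = (0.099287, -0.132602), k4 = (0.120476, -0.171744); V <- V + (h/6)(k1 + 2k2 + 2k3 + k4): V^x = 0.6047, V^y = 0.8905


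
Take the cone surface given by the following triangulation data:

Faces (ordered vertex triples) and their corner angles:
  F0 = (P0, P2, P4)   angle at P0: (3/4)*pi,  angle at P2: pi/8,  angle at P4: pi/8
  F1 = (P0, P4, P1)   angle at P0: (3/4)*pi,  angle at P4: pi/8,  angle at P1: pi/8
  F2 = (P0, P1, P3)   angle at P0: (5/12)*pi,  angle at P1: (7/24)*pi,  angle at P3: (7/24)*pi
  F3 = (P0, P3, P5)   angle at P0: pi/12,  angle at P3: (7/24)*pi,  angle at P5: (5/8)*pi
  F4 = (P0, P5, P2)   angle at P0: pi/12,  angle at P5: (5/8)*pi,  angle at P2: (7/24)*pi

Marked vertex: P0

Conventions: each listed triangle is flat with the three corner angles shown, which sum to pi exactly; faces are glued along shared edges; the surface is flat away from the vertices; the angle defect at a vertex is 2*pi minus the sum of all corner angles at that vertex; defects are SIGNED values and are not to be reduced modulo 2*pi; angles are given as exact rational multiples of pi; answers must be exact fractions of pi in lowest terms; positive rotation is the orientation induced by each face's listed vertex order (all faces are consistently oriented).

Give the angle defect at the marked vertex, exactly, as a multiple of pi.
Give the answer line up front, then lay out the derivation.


Answer: defect(P0) = -pi/12

Sum of corner angles at P0: (25/12)*pi
defect = 2*pi - (25/12)*pi
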